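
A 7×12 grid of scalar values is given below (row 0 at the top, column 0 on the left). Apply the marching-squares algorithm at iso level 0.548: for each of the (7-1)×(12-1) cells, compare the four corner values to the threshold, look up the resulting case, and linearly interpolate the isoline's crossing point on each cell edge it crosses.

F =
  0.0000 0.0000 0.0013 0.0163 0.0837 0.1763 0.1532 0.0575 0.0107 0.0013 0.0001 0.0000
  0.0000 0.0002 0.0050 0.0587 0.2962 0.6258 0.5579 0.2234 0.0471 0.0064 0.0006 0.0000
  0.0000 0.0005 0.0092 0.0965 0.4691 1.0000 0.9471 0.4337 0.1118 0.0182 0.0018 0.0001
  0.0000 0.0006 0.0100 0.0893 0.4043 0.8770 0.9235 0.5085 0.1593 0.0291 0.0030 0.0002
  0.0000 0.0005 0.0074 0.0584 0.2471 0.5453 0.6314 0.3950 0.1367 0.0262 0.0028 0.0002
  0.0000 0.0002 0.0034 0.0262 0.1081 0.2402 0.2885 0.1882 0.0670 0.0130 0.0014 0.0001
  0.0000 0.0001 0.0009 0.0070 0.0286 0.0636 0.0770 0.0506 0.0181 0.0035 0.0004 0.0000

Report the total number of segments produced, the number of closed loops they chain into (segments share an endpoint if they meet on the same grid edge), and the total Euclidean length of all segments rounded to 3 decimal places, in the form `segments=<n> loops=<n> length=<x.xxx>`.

cell (0,4): code 0100 → (0.827,5.000)–(1.000,4.764)
cell (0,5): code 1100 → (0.976,6.000)–(0.827,5.000)
cell (0,6): code 1000 → (1.000,6.030)–(0.976,6.000)
cell (1,4): code 0110 → (1.000,4.764)–(2.000,4.149)
cell (1,6): code 1001 → (2.000,6.777)–(1.000,6.030)
cell (2,4): code 0110 → (2.000,4.149)–(3.000,4.304)
cell (2,6): code 1001 → (3.000,6.905)–(2.000,6.777)
cell (3,4): code 0010 → (3.000,4.304)–(3.992,5.000)
cell (3,5): code 0111 → (3.992,5.000)–(4.000,5.031)
cell (3,6): code 1001 → (4.000,6.353)–(3.000,6.905)
cell (4,5): code 0010 → (4.000,5.031)–(4.243,6.000)
cell (4,6): code 0001 → (4.243,6.000)–(4.000,6.353)
total: 12 segments, chained into 1 closed loop(s), length Σ = 9.598550

segments=12 loops=1 length=9.599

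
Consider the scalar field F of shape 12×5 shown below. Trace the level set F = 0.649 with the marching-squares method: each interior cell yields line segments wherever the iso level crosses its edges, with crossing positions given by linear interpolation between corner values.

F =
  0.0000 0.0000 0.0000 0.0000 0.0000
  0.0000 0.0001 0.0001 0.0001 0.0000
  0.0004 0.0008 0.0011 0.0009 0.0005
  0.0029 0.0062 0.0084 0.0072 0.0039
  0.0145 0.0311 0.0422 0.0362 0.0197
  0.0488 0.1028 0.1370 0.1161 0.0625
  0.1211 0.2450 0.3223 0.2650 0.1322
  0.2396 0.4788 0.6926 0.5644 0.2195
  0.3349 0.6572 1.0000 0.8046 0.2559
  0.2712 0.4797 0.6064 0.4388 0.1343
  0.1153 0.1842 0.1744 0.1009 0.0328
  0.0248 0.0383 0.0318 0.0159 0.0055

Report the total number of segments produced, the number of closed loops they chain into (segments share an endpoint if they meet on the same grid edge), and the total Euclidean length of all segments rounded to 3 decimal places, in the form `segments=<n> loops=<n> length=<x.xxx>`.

cell (6,1): code 0100 → (6.882,2.000)–(7.000,1.796)
cell (6,2): code 1000 → (7.000,2.340)–(6.882,2.000)
cell (7,0): code 0100 → (7.954,1.000)–(8.000,0.975)
cell (7,1): code 1110 → (7.000,1.796)–(7.954,1.000)
cell (7,2): code 1101 → (7.352,3.000)–(7.000,2.340)
cell (7,3): code 1000 → (8.000,3.284)–(7.352,3.000)
cell (8,0): code 0010 → (8.000,0.975)–(8.046,1.000)
cell (8,1): code 0011 → (8.046,1.000)–(8.892,2.000)
cell (8,2): code 0011 → (8.892,2.000)–(8.425,3.000)
cell (8,3): code 0001 → (8.425,3.000)–(8.000,3.284)
total: 10 segments, chained into 1 closed loop(s), length Σ = 6.322578

segments=10 loops=1 length=6.323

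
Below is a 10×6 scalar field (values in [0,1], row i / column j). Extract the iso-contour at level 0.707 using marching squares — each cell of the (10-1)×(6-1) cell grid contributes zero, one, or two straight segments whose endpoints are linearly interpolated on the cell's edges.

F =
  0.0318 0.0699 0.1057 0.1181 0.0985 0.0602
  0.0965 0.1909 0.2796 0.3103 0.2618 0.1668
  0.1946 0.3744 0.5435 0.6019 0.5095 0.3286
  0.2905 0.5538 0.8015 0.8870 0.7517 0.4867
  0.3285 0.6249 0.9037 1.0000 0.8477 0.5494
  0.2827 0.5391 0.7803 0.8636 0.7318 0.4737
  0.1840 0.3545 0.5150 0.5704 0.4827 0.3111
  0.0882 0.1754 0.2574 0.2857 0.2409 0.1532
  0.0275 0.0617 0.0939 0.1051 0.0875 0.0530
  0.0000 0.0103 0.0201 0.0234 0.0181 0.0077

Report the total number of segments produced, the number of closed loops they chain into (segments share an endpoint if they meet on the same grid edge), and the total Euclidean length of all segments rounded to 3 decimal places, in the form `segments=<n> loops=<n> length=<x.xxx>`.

cell (2,1): code 0100 → (2.634,2.000)–(3.000,1.618)
cell (2,2): code 1100 → (2.369,3.000)–(2.634,2.000)
cell (2,3): code 1100 → (2.815,4.000)–(2.369,3.000)
cell (2,4): code 1000 → (3.000,4.169)–(2.815,4.000)
cell (3,1): code 0110 → (3.000,1.618)–(4.000,1.294)
cell (3,4): code 1001 → (4.000,4.472)–(3.000,4.169)
cell (4,1): code 0110 → (4.000,1.294)–(5.000,1.696)
cell (4,4): code 1001 → (5.000,4.096)–(4.000,4.472)
cell (5,1): code 0010 → (5.000,1.696)–(5.276,2.000)
cell (5,2): code 0011 → (5.276,2.000)–(5.534,3.000)
cell (5,3): code 0011 → (5.534,3.000)–(5.100,4.000)
cell (5,4): code 0001 → (5.100,4.000)–(5.000,4.096)
total: 12 segments, chained into 1 closed loop(s), length Σ = 9.822758

segments=12 loops=1 length=9.823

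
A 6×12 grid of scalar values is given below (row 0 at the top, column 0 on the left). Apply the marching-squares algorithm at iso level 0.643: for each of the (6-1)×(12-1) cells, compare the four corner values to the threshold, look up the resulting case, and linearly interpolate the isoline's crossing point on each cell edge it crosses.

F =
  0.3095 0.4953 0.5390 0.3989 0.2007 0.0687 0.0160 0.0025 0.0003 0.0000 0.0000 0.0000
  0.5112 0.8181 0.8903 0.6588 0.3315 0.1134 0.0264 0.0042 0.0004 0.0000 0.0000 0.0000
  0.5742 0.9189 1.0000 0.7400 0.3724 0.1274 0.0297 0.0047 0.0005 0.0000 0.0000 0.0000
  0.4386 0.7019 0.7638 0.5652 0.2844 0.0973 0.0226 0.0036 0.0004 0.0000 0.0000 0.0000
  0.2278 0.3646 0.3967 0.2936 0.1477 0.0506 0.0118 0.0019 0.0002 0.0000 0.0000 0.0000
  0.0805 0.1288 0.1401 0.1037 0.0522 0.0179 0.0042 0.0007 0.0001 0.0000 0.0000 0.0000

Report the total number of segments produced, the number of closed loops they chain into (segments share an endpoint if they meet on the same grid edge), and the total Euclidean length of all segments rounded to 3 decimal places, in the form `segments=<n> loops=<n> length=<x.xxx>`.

cell (0,0): code 0100 → (0.458,1.000)–(1.000,0.429)
cell (0,1): code 1100 → (0.296,2.000)–(0.458,1.000)
cell (0,2): code 1100 → (0.939,3.000)–(0.296,2.000)
cell (0,3): code 1000 → (1.000,3.048)–(0.939,3.000)
cell (1,0): code 0110 → (1.000,0.429)–(2.000,0.200)
cell (1,3): code 1001 → (2.000,3.264)–(1.000,3.048)
cell (2,0): code 0110 → (2.000,0.200)–(3.000,0.776)
cell (2,2): code 1011 → (3.000,2.608)–(2.555,3.000)
cell (2,3): code 0001 → (2.555,3.000)–(2.000,3.264)
cell (3,0): code 0010 → (3.000,0.776)–(3.175,1.000)
cell (3,1): code 0011 → (3.175,1.000)–(3.329,2.000)
cell (3,2): code 0001 → (3.329,2.000)–(3.000,2.608)
total: 12 segments, chained into 1 closed loop(s), length Σ = 9.464841

segments=12 loops=1 length=9.465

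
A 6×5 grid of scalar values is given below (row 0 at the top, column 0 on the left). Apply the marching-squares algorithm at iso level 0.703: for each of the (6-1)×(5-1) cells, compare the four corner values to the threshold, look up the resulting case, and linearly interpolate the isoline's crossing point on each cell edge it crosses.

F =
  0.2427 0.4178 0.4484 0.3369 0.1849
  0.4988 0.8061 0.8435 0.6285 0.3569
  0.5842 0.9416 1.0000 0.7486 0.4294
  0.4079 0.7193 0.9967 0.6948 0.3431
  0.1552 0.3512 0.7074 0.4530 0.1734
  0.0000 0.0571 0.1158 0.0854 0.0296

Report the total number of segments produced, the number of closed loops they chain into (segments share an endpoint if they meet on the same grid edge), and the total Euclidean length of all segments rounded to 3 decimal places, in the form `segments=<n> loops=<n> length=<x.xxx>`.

segments=14 loops=1 length=9.394

cell (0,0): code 0100 → (0.734,1.000)–(1.000,0.664)
cell (0,1): code 1100 → (0.644,2.000)–(0.734,1.000)
cell (0,2): code 1000 → (1.000,2.653)–(0.644,2.000)
cell (1,0): code 0110 → (1.000,0.664)–(2.000,0.332)
cell (1,2): code 1101 → (1.620,3.000)–(1.000,2.653)
cell (1,3): code 1000 → (2.000,3.143)–(1.620,3.000)
cell (2,0): code 0110 → (2.000,0.332)–(3.000,0.948)
cell (2,2): code 1011 → (3.000,2.973)–(2.848,3.000)
cell (2,3): code 0001 → (2.848,3.000)–(2.000,3.143)
cell (3,0): code 0010 → (3.000,0.948)–(3.044,1.000)
cell (3,1): code 0111 → (3.044,1.000)–(4.000,1.988)
cell (3,2): code 1001 → (4.000,2.017)–(3.000,2.973)
cell (4,1): code 0010 → (4.000,1.988)–(4.007,2.000)
cell (4,2): code 0001 → (4.007,2.000)–(4.000,2.017)
total: 14 segments, chained into 1 closed loop(s), length Σ = 9.393556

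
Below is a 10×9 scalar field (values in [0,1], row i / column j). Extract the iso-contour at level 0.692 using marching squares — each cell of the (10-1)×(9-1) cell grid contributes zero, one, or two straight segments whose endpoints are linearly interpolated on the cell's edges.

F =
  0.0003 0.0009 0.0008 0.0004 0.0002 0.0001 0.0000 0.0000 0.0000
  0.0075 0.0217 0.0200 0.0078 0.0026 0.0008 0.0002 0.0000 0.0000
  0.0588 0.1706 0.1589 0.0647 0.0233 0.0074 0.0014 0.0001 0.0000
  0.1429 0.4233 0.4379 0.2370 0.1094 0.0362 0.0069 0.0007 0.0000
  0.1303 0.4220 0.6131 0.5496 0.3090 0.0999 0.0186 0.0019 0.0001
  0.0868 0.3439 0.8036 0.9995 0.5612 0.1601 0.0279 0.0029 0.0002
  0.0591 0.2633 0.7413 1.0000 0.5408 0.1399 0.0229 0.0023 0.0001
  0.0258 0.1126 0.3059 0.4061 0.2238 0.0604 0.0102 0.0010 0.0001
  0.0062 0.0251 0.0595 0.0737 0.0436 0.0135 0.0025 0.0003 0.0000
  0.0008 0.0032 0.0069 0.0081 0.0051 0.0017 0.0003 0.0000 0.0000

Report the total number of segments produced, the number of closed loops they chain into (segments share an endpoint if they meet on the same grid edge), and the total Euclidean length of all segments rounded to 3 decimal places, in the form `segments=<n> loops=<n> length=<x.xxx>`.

segments=8 loops=1 length=6.709

cell (4,1): code 0100 → (4.414,2.000)–(5.000,1.757)
cell (4,2): code 1100 → (4.317,3.000)–(4.414,2.000)
cell (4,3): code 1000 → (5.000,3.702)–(4.317,3.000)
cell (5,1): code 0110 → (5.000,1.757)–(6.000,1.897)
cell (5,3): code 1001 → (6.000,3.671)–(5.000,3.702)
cell (6,1): code 0010 → (6.000,1.897)–(6.113,2.000)
cell (6,2): code 0011 → (6.113,2.000)–(6.519,3.000)
cell (6,3): code 0001 → (6.519,3.000)–(6.000,3.671)
total: 8 segments, chained into 1 closed loop(s), length Σ = 6.708581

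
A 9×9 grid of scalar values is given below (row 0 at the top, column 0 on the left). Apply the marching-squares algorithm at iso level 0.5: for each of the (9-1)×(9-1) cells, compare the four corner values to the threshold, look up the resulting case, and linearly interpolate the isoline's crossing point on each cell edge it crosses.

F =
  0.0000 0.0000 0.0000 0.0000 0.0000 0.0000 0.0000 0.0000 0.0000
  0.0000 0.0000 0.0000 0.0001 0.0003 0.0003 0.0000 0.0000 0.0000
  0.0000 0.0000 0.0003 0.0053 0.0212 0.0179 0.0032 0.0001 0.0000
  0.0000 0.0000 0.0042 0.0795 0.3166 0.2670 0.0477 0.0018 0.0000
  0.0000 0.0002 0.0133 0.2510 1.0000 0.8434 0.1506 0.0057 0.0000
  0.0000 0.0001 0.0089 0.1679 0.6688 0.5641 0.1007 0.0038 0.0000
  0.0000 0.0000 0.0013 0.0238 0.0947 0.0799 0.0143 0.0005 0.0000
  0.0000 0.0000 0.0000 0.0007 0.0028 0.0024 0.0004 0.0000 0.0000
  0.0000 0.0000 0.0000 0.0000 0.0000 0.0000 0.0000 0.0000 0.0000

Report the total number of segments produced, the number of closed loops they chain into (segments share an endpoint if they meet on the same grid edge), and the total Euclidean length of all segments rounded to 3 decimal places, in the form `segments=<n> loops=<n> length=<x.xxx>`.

segments=8 loops=1 length=6.541

cell (3,3): code 0100 → (3.268,4.000)–(4.000,3.332)
cell (3,4): code 1100 → (3.404,5.000)–(3.268,4.000)
cell (3,5): code 1000 → (4.000,5.496)–(3.404,5.000)
cell (4,3): code 0110 → (4.000,3.332)–(5.000,3.663)
cell (4,5): code 1001 → (5.000,5.138)–(4.000,5.496)
cell (5,3): code 0010 → (5.000,3.663)–(5.294,4.000)
cell (5,4): code 0011 → (5.294,4.000)–(5.132,5.000)
cell (5,5): code 0001 → (5.132,5.000)–(5.000,5.138)
total: 8 segments, chained into 1 closed loop(s), length Σ = 6.541431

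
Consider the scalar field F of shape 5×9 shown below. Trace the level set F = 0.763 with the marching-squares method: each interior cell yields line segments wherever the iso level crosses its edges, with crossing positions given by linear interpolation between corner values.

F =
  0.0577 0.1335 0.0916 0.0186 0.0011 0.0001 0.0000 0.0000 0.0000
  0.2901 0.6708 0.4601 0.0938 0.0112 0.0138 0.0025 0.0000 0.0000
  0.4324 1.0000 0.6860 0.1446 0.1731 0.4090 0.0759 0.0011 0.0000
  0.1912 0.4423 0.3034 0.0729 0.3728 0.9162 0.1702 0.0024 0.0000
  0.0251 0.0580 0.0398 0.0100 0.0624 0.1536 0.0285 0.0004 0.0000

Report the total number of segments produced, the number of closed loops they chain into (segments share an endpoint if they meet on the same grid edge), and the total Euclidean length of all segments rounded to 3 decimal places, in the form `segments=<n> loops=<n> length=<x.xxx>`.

cell (1,0): code 0100 → (1.280,1.000)–(2.000,0.582)
cell (1,1): code 1000 → (2.000,1.755)–(1.280,1.000)
cell (2,0): code 0010 → (2.000,0.582)–(2.425,1.000)
cell (2,1): code 0001 → (2.425,1.000)–(2.000,1.755)
cell (2,4): code 0100 → (2.698,5.000)–(3.000,4.718)
cell (2,5): code 1000 → (3.000,5.205)–(2.698,5.000)
cell (3,4): code 0010 → (3.000,4.718)–(3.201,5.000)
cell (3,5): code 0001 → (3.201,5.000)–(3.000,5.205)
total: 8 segments, chained into 2 closed loop(s), length Σ = 4.749161

segments=8 loops=2 length=4.749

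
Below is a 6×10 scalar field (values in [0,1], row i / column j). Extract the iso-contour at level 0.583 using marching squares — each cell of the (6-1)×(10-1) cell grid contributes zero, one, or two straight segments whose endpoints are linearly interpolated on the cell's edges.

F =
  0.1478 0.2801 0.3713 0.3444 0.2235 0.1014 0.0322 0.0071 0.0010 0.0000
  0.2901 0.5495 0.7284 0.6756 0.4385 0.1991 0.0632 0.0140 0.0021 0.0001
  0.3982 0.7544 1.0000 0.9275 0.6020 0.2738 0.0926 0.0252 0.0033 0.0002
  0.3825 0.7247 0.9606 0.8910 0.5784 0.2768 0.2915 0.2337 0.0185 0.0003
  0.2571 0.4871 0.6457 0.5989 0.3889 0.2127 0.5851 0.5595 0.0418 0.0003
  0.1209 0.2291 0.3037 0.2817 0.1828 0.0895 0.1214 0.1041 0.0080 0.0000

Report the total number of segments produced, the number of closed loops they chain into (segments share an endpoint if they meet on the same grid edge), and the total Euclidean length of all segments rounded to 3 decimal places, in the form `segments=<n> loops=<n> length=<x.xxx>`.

cell (0,1): code 0100 → (0.593,2.000)–(1.000,1.187)
cell (0,2): code 1100 → (0.720,3.000)–(0.593,2.000)
cell (0,3): code 1000 → (1.000,3.391)–(0.720,3.000)
cell (1,0): code 0100 → (1.163,1.000)–(2.000,0.519)
cell (1,1): code 1110 → (1.000,1.187)–(1.163,1.000)
cell (1,3): code 1101 → (1.884,4.000)–(1.000,3.391)
cell (1,4): code 1000 → (2.000,4.058)–(1.884,4.000)
cell (2,0): code 0110 → (2.000,0.519)–(3.000,0.586)
cell (2,3): code 1011 → (3.000,3.985)–(2.805,4.000)
cell (2,4): code 0001 → (2.805,4.000)–(2.000,4.058)
cell (3,0): code 0010 → (3.000,0.586)–(3.596,1.000)
cell (3,1): code 0111 → (3.596,1.000)–(4.000,1.605)
cell (3,3): code 1001 → (4.000,3.076)–(3.000,3.985)
cell (3,5): code 0100 → (3.993,6.000)–(4.000,5.994)
cell (3,6): code 1000 → (4.000,6.082)–(3.993,6.000)
cell (4,1): code 0010 → (4.000,1.605)–(4.183,2.000)
cell (4,2): code 0011 → (4.183,2.000)–(4.050,3.000)
cell (4,3): code 0001 → (4.050,3.000)–(4.000,3.076)
cell (4,5): code 0010 → (4.000,5.994)–(4.005,6.000)
cell (4,6): code 0001 → (4.005,6.000)–(4.000,6.082)
total: 20 segments, chained into 2 closed loop(s), length Σ = 11.340410

segments=20 loops=2 length=11.340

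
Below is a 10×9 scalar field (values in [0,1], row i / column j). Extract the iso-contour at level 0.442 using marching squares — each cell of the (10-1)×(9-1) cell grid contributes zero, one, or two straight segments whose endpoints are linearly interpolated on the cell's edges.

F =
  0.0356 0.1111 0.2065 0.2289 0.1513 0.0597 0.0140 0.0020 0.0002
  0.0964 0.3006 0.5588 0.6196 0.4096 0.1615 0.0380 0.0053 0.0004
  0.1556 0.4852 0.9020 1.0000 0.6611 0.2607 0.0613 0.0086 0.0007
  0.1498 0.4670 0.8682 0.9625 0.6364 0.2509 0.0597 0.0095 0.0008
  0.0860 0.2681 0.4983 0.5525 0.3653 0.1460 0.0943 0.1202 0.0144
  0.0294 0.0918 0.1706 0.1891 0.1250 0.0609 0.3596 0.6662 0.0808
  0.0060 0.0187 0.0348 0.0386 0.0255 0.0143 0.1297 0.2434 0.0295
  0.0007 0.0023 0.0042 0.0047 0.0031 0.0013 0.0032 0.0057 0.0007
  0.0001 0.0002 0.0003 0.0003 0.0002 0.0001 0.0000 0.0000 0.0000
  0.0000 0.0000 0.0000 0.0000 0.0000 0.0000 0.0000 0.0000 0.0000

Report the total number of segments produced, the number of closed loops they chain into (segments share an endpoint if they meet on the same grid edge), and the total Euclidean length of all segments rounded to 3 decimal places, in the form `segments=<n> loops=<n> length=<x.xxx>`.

segments=20 loops=2 length=14.578

cell (0,1): code 0100 → (0.668,2.000)–(1.000,1.548)
cell (0,2): code 1100 → (0.545,3.000)–(0.668,2.000)
cell (0,3): code 1000 → (1.000,3.846)–(0.545,3.000)
cell (1,0): code 0100 → (1.766,1.000)–(2.000,0.869)
cell (1,1): code 1110 → (1.000,1.548)–(1.766,1.000)
cell (1,3): code 1101 → (1.129,4.000)–(1.000,3.846)
cell (1,4): code 1000 → (2.000,4.547)–(1.129,4.000)
cell (2,0): code 0110 → (2.000,0.869)–(3.000,0.921)
cell (2,4): code 1001 → (3.000,4.504)–(2.000,4.547)
cell (3,0): code 0010 → (3.000,0.921)–(3.126,1.000)
cell (3,1): code 0111 → (3.126,1.000)–(4.000,1.755)
cell (3,3): code 1011 → (4.000,3.590)–(3.717,4.000)
cell (3,4): code 0001 → (3.717,4.000)–(3.000,4.504)
cell (4,1): code 0010 → (4.000,1.755)–(4.172,2.000)
cell (4,2): code 0011 → (4.172,2.000)–(4.304,3.000)
cell (4,3): code 0001 → (4.304,3.000)–(4.000,3.590)
cell (4,6): code 0100 → (4.589,7.000)–(5.000,6.269)
cell (4,7): code 1000 → (5.000,7.383)–(4.589,7.000)
cell (5,6): code 0010 → (5.000,6.269)–(5.530,7.000)
cell (5,7): code 0001 → (5.530,7.000)–(5.000,7.383)
total: 20 segments, chained into 2 closed loop(s), length Σ = 14.577925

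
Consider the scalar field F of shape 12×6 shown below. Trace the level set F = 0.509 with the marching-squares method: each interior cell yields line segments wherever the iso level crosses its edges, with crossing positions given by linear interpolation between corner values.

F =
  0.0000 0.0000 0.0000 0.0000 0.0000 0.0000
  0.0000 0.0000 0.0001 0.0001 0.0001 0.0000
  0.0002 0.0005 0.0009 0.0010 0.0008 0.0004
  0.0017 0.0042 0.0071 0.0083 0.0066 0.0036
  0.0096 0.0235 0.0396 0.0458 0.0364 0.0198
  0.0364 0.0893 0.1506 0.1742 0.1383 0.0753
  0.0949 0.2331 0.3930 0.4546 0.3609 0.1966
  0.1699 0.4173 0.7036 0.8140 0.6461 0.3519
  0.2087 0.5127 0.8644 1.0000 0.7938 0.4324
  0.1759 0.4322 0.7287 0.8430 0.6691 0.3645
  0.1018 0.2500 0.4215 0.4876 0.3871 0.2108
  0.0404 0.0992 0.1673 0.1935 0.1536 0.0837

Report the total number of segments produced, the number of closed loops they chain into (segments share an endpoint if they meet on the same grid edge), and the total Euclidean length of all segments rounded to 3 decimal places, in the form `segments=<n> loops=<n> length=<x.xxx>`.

cell (6,1): code 0100 → (6.373,2.000)–(7.000,1.320)
cell (6,2): code 1100 → (6.151,3.000)–(6.373,2.000)
cell (6,3): code 1100 → (6.519,4.000)–(6.151,3.000)
cell (6,4): code 1000 → (7.000,4.466)–(6.519,4.000)
cell (7,0): code 0100 → (7.961,1.000)–(8.000,0.988)
cell (7,1): code 1110 → (7.000,1.320)–(7.961,1.000)
cell (7,4): code 1001 → (8.000,4.788)–(7.000,4.466)
cell (8,0): code 0010 → (8.000,0.988)–(8.046,1.000)
cell (8,1): code 0111 → (8.046,1.000)–(9.000,1.259)
cell (8,4): code 1001 → (9.000,4.526)–(8.000,4.788)
cell (9,1): code 0010 → (9.000,1.259)–(9.715,2.000)
cell (9,2): code 0011 → (9.715,2.000)–(9.940,3.000)
cell (9,3): code 0011 → (9.940,3.000)–(9.568,4.000)
cell (9,4): code 0001 → (9.568,4.000)–(9.000,4.526)
total: 14 segments, chained into 1 closed loop(s), length Σ = 11.753598

segments=14 loops=1 length=11.754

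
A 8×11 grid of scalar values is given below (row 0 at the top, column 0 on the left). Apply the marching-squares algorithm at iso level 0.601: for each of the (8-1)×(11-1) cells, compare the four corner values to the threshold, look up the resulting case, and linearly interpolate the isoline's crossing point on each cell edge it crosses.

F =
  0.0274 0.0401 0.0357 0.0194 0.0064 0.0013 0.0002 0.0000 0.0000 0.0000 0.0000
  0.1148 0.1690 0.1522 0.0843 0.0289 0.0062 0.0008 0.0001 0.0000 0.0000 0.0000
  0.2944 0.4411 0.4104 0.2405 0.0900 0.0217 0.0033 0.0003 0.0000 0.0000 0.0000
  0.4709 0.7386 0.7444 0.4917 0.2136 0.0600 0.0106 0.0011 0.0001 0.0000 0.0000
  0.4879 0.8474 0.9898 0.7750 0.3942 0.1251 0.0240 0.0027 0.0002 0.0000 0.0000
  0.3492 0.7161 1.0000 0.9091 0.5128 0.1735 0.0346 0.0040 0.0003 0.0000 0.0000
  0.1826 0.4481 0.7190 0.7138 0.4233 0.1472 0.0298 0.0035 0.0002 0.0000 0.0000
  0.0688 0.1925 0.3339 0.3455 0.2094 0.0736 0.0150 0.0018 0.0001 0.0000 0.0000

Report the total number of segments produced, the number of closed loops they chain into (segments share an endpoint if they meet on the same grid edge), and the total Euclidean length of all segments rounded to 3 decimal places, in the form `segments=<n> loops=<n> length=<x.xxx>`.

cell (2,0): code 0100 → (2.537,1.000)–(3.000,0.486)
cell (2,1): code 1100 → (2.571,2.000)–(2.537,1.000)
cell (2,2): code 1000 → (3.000,2.567)–(2.571,2.000)
cell (3,0): code 0110 → (3.000,0.486)–(4.000,0.315)
cell (3,2): code 1101 → (3.386,3.000)–(3.000,2.567)
cell (3,3): code 1000 → (4.000,3.457)–(3.386,3.000)
cell (4,0): code 0110 → (4.000,0.315)–(5.000,0.686)
cell (4,3): code 1001 → (5.000,3.777)–(4.000,3.457)
cell (5,0): code 0010 → (5.000,0.686)–(5.429,1.000)
cell (5,1): code 0111 → (5.429,1.000)–(6.000,1.564)
cell (5,3): code 1001 → (6.000,3.388)–(5.000,3.777)
cell (6,1): code 0010 → (6.000,1.564)–(6.306,2.000)
cell (6,2): code 0011 → (6.306,2.000)–(6.306,3.000)
cell (6,3): code 0001 → (6.306,3.000)–(6.000,3.388)
total: 14 segments, chained into 1 closed loop(s), length Σ = 11.314793

segments=14 loops=1 length=11.315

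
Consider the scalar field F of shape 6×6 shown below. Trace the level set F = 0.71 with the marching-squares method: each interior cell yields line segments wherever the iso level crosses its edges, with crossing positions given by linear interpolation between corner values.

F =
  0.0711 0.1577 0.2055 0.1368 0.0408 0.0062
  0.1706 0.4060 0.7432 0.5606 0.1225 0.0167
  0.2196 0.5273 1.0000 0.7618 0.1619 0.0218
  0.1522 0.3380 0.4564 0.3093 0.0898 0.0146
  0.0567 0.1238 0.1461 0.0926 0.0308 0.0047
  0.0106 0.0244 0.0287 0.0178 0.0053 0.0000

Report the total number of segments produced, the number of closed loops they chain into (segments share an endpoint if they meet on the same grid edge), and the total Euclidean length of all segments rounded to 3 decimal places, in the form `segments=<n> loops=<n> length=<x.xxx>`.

cell (0,1): code 0100 → (0.938,2.000)–(1.000,1.902)
cell (0,2): code 1000 → (1.000,2.182)–(0.938,2.000)
cell (1,1): code 0110 → (1.000,1.902)–(2.000,1.387)
cell (1,2): code 1101 → (1.743,3.000)–(1.000,2.182)
cell (1,3): code 1000 → (2.000,3.086)–(1.743,3.000)
cell (2,1): code 0010 → (2.000,1.387)–(2.533,2.000)
cell (2,2): code 0011 → (2.533,2.000)–(2.114,3.000)
cell (2,3): code 0001 → (2.114,3.000)–(2.000,3.086)
total: 8 segments, chained into 1 closed loop(s), length Σ = 4.850149

segments=8 loops=1 length=4.850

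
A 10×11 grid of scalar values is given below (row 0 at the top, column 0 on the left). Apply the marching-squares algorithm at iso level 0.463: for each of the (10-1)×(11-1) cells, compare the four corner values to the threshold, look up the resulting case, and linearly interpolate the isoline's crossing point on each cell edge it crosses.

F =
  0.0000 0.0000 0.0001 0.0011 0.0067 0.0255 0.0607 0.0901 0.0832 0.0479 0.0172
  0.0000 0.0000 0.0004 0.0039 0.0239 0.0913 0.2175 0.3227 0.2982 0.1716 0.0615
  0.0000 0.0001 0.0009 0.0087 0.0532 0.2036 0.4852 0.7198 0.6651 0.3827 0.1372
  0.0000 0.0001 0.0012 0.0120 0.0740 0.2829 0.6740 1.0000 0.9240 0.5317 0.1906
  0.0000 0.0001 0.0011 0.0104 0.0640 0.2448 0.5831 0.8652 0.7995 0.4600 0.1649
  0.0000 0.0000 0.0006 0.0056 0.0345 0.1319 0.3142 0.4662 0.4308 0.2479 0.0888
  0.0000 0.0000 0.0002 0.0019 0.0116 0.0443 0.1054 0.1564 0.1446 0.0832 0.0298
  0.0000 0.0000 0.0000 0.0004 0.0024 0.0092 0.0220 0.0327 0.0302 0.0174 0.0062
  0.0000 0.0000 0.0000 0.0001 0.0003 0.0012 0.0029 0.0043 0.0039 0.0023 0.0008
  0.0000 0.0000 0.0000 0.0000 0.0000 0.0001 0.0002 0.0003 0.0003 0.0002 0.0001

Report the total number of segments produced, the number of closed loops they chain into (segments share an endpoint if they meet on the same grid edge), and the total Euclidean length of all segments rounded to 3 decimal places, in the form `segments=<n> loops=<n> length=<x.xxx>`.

segments=16 loops=1 length=11.493

cell (1,5): code 0100 → (1.917,6.000)–(2.000,5.921)
cell (1,6): code 1100 → (1.353,7.000)–(1.917,6.000)
cell (1,7): code 1100 → (1.449,8.000)–(1.353,7.000)
cell (1,8): code 1000 → (2.000,8.716)–(1.449,8.000)
cell (2,5): code 0110 → (2.000,5.921)–(3.000,5.460)
cell (2,8): code 1101 → (2.539,9.000)–(2.000,8.716)
cell (2,9): code 1000 → (3.000,9.201)–(2.539,9.000)
cell (3,5): code 0110 → (3.000,5.460)–(4.000,5.645)
cell (3,8): code 1011 → (4.000,8.991)–(3.958,9.000)
cell (3,9): code 0001 → (3.958,9.000)–(3.000,9.201)
cell (4,5): code 0010 → (4.000,5.645)–(4.447,6.000)
cell (4,6): code 0111 → (4.447,6.000)–(5.000,6.979)
cell (4,7): code 1011 → (5.000,7.090)–(4.913,8.000)
cell (4,8): code 0001 → (4.913,8.000)–(4.000,8.991)
cell (5,6): code 0010 → (5.000,6.979)–(5.010,7.000)
cell (5,7): code 0001 → (5.010,7.000)–(5.000,7.090)
total: 16 segments, chained into 1 closed loop(s), length Σ = 11.492928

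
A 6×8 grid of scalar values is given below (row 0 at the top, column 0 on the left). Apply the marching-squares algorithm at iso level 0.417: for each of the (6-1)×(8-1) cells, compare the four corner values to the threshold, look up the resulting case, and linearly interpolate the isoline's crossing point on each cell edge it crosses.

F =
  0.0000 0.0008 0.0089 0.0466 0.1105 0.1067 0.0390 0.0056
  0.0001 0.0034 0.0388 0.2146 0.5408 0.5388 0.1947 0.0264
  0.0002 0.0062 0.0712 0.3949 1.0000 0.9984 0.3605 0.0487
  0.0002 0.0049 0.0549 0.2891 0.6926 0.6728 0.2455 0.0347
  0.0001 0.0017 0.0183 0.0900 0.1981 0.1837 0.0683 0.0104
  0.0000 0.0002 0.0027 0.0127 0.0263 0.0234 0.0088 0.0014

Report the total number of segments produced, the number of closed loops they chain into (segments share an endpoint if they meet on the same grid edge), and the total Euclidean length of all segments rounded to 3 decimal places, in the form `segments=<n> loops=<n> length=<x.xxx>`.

segments=10 loops=1 length=8.995

cell (0,3): code 0100 → (0.712,4.000)–(1.000,3.620)
cell (0,4): code 1100 → (0.718,5.000)–(0.712,4.000)
cell (0,5): code 1000 → (1.000,5.354)–(0.718,5.000)
cell (1,3): code 0110 → (1.000,3.620)–(2.000,3.037)
cell (1,5): code 1001 → (2.000,5.911)–(1.000,5.354)
cell (2,3): code 0110 → (2.000,3.037)–(3.000,3.317)
cell (2,5): code 1001 → (3.000,5.599)–(2.000,5.911)
cell (3,3): code 0010 → (3.000,3.317)–(3.557,4.000)
cell (3,4): code 0011 → (3.557,4.000)–(3.523,5.000)
cell (3,5): code 0001 → (3.523,5.000)–(3.000,5.599)
total: 10 segments, chained into 1 closed loop(s), length Σ = 8.995085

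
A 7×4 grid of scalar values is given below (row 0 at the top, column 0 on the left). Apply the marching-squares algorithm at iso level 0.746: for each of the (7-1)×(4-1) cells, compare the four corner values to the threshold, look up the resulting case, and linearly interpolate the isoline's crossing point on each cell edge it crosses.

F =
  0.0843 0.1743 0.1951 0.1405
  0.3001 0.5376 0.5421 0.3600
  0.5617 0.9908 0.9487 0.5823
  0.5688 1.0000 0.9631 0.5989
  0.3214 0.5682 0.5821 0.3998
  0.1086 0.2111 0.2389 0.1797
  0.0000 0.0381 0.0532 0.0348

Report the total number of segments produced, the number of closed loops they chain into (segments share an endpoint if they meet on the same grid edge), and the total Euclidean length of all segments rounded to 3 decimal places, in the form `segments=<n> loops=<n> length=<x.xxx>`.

segments=8 loops=1 length=7.190

cell (1,0): code 0100 → (1.460,1.000)–(2.000,0.430)
cell (1,1): code 1100 → (1.501,2.000)–(1.460,1.000)
cell (1,2): code 1000 → (2.000,2.553)–(1.501,2.000)
cell (2,0): code 0110 → (2.000,0.430)–(3.000,0.411)
cell (2,2): code 1001 → (3.000,2.596)–(2.000,2.553)
cell (3,0): code 0010 → (3.000,0.411)–(3.588,1.000)
cell (3,1): code 0011 → (3.588,1.000)–(3.570,2.000)
cell (3,2): code 0001 → (3.570,2.000)–(3.000,2.596)
total: 8 segments, chained into 1 closed loop(s), length Σ = 7.189580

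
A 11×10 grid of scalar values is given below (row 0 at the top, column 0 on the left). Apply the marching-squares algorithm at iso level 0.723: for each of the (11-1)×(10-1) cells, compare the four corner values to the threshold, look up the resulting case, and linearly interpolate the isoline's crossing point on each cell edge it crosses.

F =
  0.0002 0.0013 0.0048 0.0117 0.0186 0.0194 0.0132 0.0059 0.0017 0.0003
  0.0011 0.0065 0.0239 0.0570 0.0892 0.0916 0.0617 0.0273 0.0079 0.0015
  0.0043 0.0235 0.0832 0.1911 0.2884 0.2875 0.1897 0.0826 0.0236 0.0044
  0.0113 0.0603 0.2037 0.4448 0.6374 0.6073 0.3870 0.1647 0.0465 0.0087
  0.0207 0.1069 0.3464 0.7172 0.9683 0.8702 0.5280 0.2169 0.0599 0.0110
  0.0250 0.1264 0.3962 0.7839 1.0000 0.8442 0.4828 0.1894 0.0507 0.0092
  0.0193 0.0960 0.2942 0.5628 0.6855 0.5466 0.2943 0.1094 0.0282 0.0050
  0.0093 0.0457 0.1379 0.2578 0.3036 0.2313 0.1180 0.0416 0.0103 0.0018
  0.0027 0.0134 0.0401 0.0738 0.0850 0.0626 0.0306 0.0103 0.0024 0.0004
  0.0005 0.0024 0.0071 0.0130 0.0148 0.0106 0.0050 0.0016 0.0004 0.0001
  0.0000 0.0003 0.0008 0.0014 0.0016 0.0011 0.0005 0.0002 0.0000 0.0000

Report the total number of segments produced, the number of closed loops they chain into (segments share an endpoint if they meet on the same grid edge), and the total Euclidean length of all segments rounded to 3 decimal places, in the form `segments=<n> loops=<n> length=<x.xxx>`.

segments=10 loops=1 length=8.090

cell (3,3): code 0100 → (3.259,4.000)–(4.000,3.023)
cell (3,4): code 1100 → (3.440,5.000)–(3.259,4.000)
cell (3,5): code 1000 → (4.000,5.430)–(3.440,5.000)
cell (4,2): code 0100 → (4.087,3.000)–(5.000,2.843)
cell (4,3): code 1110 → (4.000,3.023)–(4.087,3.000)
cell (4,5): code 1001 → (5.000,5.335)–(4.000,5.430)
cell (5,2): code 0010 → (5.000,2.843)–(5.275,3.000)
cell (5,3): code 0011 → (5.275,3.000)–(5.881,4.000)
cell (5,4): code 0011 → (5.881,4.000)–(5.407,5.000)
cell (5,5): code 0001 → (5.407,5.000)–(5.000,5.335)
total: 10 segments, chained into 1 closed loop(s), length Σ = 8.089656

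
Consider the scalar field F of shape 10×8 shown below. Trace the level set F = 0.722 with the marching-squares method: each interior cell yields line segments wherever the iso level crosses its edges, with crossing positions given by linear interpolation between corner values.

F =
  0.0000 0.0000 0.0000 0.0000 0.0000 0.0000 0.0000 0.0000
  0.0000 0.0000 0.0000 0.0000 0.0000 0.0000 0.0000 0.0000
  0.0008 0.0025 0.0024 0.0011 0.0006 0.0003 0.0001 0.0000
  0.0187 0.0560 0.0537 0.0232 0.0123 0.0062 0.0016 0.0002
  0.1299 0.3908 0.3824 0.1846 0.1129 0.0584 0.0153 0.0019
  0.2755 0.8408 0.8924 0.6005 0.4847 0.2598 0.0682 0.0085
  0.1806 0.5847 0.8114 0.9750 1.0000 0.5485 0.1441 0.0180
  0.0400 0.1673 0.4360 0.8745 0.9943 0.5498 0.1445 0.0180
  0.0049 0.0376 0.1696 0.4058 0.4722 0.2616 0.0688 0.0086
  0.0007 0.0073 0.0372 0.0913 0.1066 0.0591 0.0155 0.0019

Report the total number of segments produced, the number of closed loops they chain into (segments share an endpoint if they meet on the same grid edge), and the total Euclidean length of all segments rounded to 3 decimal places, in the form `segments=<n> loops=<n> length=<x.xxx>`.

cell (4,0): code 0100 → (4.736,1.000)–(5.000,0.790)
cell (4,1): code 1100 → (4.666,2.000)–(4.736,1.000)
cell (4,2): code 1000 → (5.000,2.584)–(4.666,2.000)
cell (5,0): code 0010 → (5.000,0.790)–(5.464,1.000)
cell (5,1): code 0111 → (5.464,1.000)–(6.000,1.606)
cell (5,2): code 1101 → (5.324,3.000)–(5.000,2.584)
cell (5,3): code 1100 → (5.461,4.000)–(5.324,3.000)
cell (5,4): code 1000 → (6.000,4.616)–(5.461,4.000)
cell (6,1): code 0010 → (6.000,1.606)–(6.238,2.000)
cell (6,2): code 0111 → (6.238,2.000)–(7.000,2.652)
cell (6,4): code 1001 → (7.000,4.613)–(6.000,4.616)
cell (7,2): code 0010 → (7.000,2.652)–(7.325,3.000)
cell (7,3): code 0011 → (7.325,3.000)–(7.522,4.000)
cell (7,4): code 0001 → (7.522,4.000)–(7.000,4.613)
total: 14 segments, chained into 1 closed loop(s), length Σ = 10.449654

segments=14 loops=1 length=10.450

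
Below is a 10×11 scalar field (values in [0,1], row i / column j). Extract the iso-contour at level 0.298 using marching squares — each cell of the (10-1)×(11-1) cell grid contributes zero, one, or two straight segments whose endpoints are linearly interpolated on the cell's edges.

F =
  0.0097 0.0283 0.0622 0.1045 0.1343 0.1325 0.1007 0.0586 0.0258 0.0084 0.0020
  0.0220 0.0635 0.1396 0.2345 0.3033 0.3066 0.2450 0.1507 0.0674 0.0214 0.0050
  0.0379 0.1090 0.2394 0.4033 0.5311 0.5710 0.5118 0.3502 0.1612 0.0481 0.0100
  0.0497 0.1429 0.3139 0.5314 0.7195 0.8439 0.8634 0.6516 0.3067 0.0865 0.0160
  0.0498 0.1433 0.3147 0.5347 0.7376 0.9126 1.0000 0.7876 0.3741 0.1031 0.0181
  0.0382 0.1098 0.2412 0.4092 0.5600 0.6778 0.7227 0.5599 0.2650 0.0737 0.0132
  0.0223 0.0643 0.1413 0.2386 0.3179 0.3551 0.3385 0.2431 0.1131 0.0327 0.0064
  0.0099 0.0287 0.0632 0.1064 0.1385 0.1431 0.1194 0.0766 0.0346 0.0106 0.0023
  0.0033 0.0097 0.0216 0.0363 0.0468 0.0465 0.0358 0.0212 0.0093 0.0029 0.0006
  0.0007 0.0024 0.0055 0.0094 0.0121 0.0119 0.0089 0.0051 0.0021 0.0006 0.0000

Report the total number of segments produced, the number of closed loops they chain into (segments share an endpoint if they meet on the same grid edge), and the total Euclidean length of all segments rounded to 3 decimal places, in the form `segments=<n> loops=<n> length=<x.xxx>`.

segments=26 loops=1 length=18.395

cell (0,3): code 0100 → (0.969,4.000)–(1.000,3.923)
cell (0,4): code 1100 → (0.951,5.000)–(0.969,4.000)
cell (0,5): code 1000 → (1.000,5.140)–(0.951,5.000)
cell (1,2): code 0100 → (1.376,3.000)–(2.000,2.358)
cell (1,3): code 1110 → (1.000,3.923)–(1.376,3.000)
cell (1,5): code 1101 → (1.199,6.000)–(1.000,5.140)
cell (1,6): code 1100 → (1.738,7.000)–(1.199,6.000)
cell (1,7): code 1000 → (2.000,7.276)–(1.738,7.000)
cell (2,1): code 0100 → (2.787,2.000)–(3.000,1.907)
cell (2,2): code 1110 → (2.000,2.358)–(2.787,2.000)
cell (2,7): code 1101 → (2.940,8.000)–(2.000,7.276)
cell (2,8): code 1000 → (3.000,8.040)–(2.940,8.000)
cell (3,1): code 0110 → (3.000,1.907)–(4.000,1.903)
cell (3,8): code 1001 → (4.000,8.281)–(3.000,8.040)
cell (4,1): code 0010 → (4.000,1.903)–(4.227,2.000)
cell (4,2): code 0111 → (4.227,2.000)–(5.000,2.338)
cell (4,7): code 1011 → (5.000,7.888)–(4.698,8.000)
cell (4,8): code 0001 → (4.698,8.000)–(4.000,8.281)
cell (5,2): code 0010 → (5.000,2.338)–(5.652,3.000)
cell (5,3): code 0111 → (5.652,3.000)–(6.000,3.749)
cell (5,6): code 1011 → (6.000,6.425)–(5.827,7.000)
cell (5,7): code 0001 → (5.827,7.000)–(5.000,7.888)
cell (6,3): code 0010 → (6.000,3.749)–(6.111,4.000)
cell (6,4): code 0011 → (6.111,4.000)–(6.269,5.000)
cell (6,5): code 0011 → (6.269,5.000)–(6.185,6.000)
cell (6,6): code 0001 → (6.185,6.000)–(6.000,6.425)
total: 26 segments, chained into 1 closed loop(s), length Σ = 18.395081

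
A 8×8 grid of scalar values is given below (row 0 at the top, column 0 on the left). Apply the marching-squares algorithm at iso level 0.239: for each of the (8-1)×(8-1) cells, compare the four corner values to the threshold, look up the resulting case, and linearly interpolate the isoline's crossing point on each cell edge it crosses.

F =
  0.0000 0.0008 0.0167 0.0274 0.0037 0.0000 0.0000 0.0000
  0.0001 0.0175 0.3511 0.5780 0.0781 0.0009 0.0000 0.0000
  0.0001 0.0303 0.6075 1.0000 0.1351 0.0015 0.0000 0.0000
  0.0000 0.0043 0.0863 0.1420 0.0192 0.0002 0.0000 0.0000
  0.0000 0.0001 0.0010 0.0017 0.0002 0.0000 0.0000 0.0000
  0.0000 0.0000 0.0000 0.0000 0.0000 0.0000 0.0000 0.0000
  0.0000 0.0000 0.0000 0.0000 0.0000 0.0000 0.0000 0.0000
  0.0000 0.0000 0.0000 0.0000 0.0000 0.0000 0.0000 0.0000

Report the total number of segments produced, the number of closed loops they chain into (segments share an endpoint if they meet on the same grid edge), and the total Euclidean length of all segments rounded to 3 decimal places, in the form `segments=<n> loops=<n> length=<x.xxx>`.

segments=8 loops=1 length=7.712

cell (0,1): code 0100 → (0.665,2.000)–(1.000,1.664)
cell (0,2): code 1100 → (0.384,3.000)–(0.665,2.000)
cell (0,3): code 1000 → (1.000,3.678)–(0.384,3.000)
cell (1,1): code 0110 → (1.000,1.664)–(2.000,1.362)
cell (1,3): code 1001 → (2.000,3.880)–(1.000,3.678)
cell (2,1): code 0010 → (2.000,1.362)–(2.707,2.000)
cell (2,2): code 0011 → (2.707,2.000)–(2.887,3.000)
cell (2,3): code 0001 → (2.887,3.000)–(2.000,3.880)
total: 8 segments, chained into 1 closed loop(s), length Σ = 7.712051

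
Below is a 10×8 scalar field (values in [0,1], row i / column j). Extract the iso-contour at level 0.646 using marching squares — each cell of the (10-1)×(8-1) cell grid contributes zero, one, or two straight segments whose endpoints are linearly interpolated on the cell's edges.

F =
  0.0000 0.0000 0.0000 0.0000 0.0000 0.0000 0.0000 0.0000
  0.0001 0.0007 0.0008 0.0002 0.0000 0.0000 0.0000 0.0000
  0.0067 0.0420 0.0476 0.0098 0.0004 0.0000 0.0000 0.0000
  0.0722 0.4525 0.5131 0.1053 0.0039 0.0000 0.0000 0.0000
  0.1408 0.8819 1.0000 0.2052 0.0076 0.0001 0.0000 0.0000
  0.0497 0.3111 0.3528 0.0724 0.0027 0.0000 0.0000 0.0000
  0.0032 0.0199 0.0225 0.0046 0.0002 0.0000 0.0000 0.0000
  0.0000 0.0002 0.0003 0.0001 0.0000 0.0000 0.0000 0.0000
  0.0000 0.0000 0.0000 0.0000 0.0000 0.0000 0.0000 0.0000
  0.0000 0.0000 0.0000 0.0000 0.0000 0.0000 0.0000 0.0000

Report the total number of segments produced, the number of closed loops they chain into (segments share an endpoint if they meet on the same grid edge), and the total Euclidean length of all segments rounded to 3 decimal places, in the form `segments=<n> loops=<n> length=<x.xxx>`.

cell (3,0): code 0100 → (3.451,1.000)–(4.000,0.682)
cell (3,1): code 1100 → (3.273,2.000)–(3.451,1.000)
cell (3,2): code 1000 → (4.000,2.445)–(3.273,2.000)
cell (4,0): code 0010 → (4.000,0.682)–(4.413,1.000)
cell (4,1): code 0011 → (4.413,1.000)–(4.547,2.000)
cell (4,2): code 0001 → (4.547,2.000)–(4.000,2.445)
total: 6 segments, chained into 1 closed loop(s), length Σ = 4.739142

segments=6 loops=1 length=4.739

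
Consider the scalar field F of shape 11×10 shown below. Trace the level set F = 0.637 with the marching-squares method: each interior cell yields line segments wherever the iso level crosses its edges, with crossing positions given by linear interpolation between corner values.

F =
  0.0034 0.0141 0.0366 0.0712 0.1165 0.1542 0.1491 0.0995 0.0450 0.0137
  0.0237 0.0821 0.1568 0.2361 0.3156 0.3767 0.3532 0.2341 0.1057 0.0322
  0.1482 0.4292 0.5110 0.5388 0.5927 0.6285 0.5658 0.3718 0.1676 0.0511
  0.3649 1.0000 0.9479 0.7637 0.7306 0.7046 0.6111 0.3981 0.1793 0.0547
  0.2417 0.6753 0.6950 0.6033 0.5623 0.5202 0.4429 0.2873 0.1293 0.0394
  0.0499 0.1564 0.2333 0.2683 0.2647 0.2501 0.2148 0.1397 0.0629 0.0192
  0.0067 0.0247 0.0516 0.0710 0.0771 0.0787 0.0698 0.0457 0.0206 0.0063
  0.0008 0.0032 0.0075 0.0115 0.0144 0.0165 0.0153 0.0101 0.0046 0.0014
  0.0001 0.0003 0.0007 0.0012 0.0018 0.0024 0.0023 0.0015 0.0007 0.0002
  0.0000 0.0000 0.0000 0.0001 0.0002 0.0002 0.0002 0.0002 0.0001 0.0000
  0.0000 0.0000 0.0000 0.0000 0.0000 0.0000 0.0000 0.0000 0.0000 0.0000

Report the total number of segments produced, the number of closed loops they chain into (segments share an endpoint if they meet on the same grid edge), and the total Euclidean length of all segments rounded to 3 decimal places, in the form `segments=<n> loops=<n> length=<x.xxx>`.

segments=14 loops=1 length=12.193

cell (2,0): code 0100 → (2.364,1.000)–(3.000,0.428)
cell (2,1): code 1100 → (2.288,2.000)–(2.364,1.000)
cell (2,2): code 1100 → (2.437,3.000)–(2.288,2.000)
cell (2,3): code 1100 → (2.321,4.000)–(2.437,3.000)
cell (2,4): code 1100 → (2.112,5.000)–(2.321,4.000)
cell (2,5): code 1000 → (3.000,5.723)–(2.112,5.000)
cell (3,0): code 0110 → (3.000,0.428)–(4.000,0.912)
cell (3,2): code 1011 → (4.000,2.632)–(3.790,3.000)
cell (3,3): code 0011 → (3.790,3.000)–(3.556,4.000)
cell (3,4): code 0011 → (3.556,4.000)–(3.367,5.000)
cell (3,5): code 0001 → (3.367,5.000)–(3.000,5.723)
cell (4,0): code 0010 → (4.000,0.912)–(4.074,1.000)
cell (4,1): code 0011 → (4.074,1.000)–(4.126,2.000)
cell (4,2): code 0001 → (4.126,2.000)–(4.000,2.632)
total: 14 segments, chained into 1 closed loop(s), length Σ = 12.193185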